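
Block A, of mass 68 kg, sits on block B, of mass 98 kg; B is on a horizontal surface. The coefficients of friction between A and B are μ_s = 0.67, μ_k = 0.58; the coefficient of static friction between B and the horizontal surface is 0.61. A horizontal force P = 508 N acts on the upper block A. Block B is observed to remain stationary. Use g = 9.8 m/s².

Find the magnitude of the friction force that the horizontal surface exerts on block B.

f ≈ 387 N

Normal force at the A–B interface: N₁ = m_A g = 666.4 N.
So the A–B interface can sustain at most μ_s N₁ = 446.5 N of static friction.
P = 508 N exceeds that limit, so A slips over B and the interface friction becomes kinetic: f₁ = μ_k N₁ = 0.58×666.4 = 387 N.
B experiences an equal 387 N forward from A (third law). B is in equilibrium, so the floor supplies f₂ = 387 N of static friction (limit μ_s(m_A+m_B)g = 992.3 N, not exceeded).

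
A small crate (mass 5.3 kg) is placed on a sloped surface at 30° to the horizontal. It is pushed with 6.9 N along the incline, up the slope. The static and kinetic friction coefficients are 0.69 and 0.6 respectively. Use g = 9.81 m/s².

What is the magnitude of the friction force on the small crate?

Perpendicular to the surface, N = m g cos θ = 5.3·9.81·cos 30° = 45.03 N.
For equilibrium along the incline the friction force must supply f = m g sin θ − P = 26 − 6.9 = 19.1 N (positive meaning up-slope).
Maximum static friction available: μ_s N = 0.69 × 45.03 = 31.07 N.
Since |19.1| ≤ 31.07 N, static friction is sufficient; f equals the required value, not μ_s N.

f ≈ 19.1 N (up the incline)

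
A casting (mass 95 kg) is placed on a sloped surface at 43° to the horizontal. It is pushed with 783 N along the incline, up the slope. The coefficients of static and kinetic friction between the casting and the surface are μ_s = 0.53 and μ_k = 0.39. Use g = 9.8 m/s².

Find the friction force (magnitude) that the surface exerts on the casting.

f ≈ 148 N (down the incline)

Perpendicular to the surface, N = m g cos θ = 95·9.8·cos 43° = 680.9 N.
Parallel to the incline, ΣF = 0 gives f = m g sin θ − P = 634.9 − 783 = -148.1 N (up-slope positive).
The static-friction ceiling is μ_s N = 0.53 × 680.9 = 360.9 N.
Since |-148.1| ≤ 360.9 N, no slip — friction simply equals what equilibrium demands.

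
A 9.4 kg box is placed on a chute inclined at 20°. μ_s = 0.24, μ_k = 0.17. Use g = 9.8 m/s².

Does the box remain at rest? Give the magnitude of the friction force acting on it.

f ≈ 14.7 N

N = m g cos θ = 86.6 N.
Down-slope weight component: m g sin θ = 31.5 N.
μ_s N = 20.8 N.
31.5 > 20.8 N, so it slides; kinetic friction f = μ_k N = 0.17×86.6 = 14.7 N.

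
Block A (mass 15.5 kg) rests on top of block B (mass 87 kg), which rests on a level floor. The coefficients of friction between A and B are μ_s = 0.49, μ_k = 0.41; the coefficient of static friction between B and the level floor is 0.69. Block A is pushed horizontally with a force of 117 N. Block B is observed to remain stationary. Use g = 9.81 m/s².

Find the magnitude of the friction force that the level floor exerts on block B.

f ≈ 62.3 N

Normal force at the A–B interface: N₁ = m_A g = 152.1 N.
So the A–B interface can sustain at most μ_s N₁ = 74.51 N of static friction.
P = 117 N exceeds that limit, so A slips over B and the interface friction becomes kinetic: f₁ = μ_k N₁ = 0.41×152.1 = 62.3 N.
B experiences an equal 62.3 N forward from A (third law). B is in equilibrium, so the floor supplies f₂ = 62.3 N of static friction (limit μ_s(m_A+m_B)g = 693.8 N, not exceeded).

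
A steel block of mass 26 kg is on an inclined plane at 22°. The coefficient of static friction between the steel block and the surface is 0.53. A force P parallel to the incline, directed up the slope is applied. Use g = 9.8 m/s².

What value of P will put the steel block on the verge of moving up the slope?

P ≈ 221 N

At impending motion up the slope, friction acts down-slope at its limit: f = μ_s N.
P is parallel to the surface, so N = m g cos θ = 236 N.
Along the incline: P = m g sin θ + μ_s N = 95.4 + 0.53×236 = 221 N.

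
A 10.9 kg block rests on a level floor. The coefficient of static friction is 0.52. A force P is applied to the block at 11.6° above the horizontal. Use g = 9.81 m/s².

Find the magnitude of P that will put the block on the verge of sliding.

N = m g − P sin α (the pull lifts the block).
At impending slip, P cos α = μ_s N = μ_s (m g − P sin α).
Solving: P (cos α + μ_s sin α) = μ_s m g → P = 0.52×107/(cos 11.6° + 0.52 sin 11.6°) = 55.6/1.084 = 51.3 N.

P ≈ 51.3 N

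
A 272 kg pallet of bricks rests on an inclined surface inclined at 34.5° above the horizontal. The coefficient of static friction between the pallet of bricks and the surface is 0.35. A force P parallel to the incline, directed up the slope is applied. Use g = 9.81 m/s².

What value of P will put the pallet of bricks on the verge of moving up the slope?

At impending motion up the slope, friction acts down-slope at its limit: f = μ_s N.
P is parallel to the surface, so N = m g cos θ = 2200 N.
Along the incline: P = m g sin θ + μ_s N = 1510 + 0.35×2200 = 2280 N.

P ≈ 2280 N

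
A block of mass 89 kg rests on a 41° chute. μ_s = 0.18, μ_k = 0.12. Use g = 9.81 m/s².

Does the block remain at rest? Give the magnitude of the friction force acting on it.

f ≈ 79.1 N

N = m g cos θ = 659 N.
Down-slope weight component: m g sin θ = 573 N.
μ_s N = 119 N.
573 > 119 N, so it slides; kinetic friction f = μ_k N = 0.12×659 = 79.1 N.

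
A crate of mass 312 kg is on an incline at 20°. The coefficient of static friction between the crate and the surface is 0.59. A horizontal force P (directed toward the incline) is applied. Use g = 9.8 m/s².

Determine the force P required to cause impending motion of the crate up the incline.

At impending motion up the slope, friction acts down-slope at its limit: f = μ_s N.
Perpendicular to the incline: N = m g cos θ + P sin θ.
Along the incline: P cos θ = m g sin θ + μ_s N = m g sin θ + μ_s (m g cos θ + P sin θ).
Solving, P (cos θ − μ_s sin θ) = m g (sin θ + μ_s cos θ), so P = 312×9.8×(sin 20° + 0.59 cos 20°)/(cos 20° − 0.59 sin 20°) = 3060×0.8964/0.7379 = 3710 N.

P ≈ 3710 N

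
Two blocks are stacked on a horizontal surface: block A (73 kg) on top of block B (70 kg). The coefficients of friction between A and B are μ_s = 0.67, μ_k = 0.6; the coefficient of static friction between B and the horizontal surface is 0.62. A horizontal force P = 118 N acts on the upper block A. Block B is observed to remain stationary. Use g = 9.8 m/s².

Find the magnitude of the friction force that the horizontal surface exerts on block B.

Normal force at the A–B interface: N₁ = m_A g = 715.4 N.
So the A–B interface can sustain at most μ_s N₁ = 479.3 N of static friction.
P = 118 N is within that limit, so A and B move together (both at rest); the A–B friction is simply f₁ = P = 118 N.
By Newton's third law B feels 118 N forward from A. With B stationary, the floor's static friction on B balances it: f₂ = 118 N (well within μ_s(m_A+m_B)g = 868.9 N).

f ≈ 118 N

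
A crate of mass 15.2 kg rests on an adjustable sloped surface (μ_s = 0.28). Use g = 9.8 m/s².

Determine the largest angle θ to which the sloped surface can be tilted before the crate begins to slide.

θ_max ≈ 15.6°

At the slip threshold, m g sin θ = μ_s · m g cos θ, so tan θ = μ_s.
θ_max = arctan(0.28) = 15.6°.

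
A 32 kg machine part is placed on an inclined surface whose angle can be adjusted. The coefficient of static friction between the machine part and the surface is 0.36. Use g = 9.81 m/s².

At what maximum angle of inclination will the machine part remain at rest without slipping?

At the slip threshold, m g sin θ = μ_s · m g cos θ, so tan θ = μ_s.
θ_max = arctan(0.36) = 19.8°.

θ_max ≈ 19.8°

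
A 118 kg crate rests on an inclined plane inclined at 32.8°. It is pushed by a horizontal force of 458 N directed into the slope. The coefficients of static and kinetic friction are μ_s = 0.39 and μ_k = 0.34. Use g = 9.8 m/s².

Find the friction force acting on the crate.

f ≈ 241 N (up the incline)

Normal direction: N = m g cos θ + P sin θ = 1220 N.
Along the incline, the net driving force (taking up-slope positive) is P cos θ − m g sin θ = 385 − 626.4 = -241.5 N, so equilibrium requires friction f = 241.5 N (up-slope).
The limit of static friction is μ_s N = 475.9 N.
Since 241.5 N is within the 475.9 N limit, the crate stays put and friction is exactly 241 N.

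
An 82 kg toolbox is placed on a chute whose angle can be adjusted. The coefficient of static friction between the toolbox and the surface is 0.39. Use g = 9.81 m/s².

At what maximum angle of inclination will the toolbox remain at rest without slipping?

At the slip threshold, m g sin θ = μ_s · m g cos θ, so tan θ = μ_s.
θ_max = arctan(0.39) = 21.3°.

θ_max ≈ 21.3°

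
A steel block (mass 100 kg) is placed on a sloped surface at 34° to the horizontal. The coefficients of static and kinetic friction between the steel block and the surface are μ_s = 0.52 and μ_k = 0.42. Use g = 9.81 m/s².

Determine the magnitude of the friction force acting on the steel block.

f ≈ 342 N (up the incline)

The normal reaction is N = m g cos θ = 813.3 N.
Along the slope the weight component is m g sin θ = 548.6 N; friction must supply exactly this, acting up-slope.
Static friction can supply at most μ_s N = 422.9 N.
Since |548.6| > 422.9 N, static friction cannot hold it; the steel block slides down the incline and kinetic friction applies: f = μ_k N = 0.42 × 813.3 = 342 N.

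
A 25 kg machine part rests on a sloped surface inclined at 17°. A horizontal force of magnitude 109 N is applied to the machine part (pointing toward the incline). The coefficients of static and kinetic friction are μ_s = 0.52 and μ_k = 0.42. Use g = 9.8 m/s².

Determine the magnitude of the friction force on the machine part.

f ≈ 32.6 N (down the incline)

Resolve perpendicular to the incline: N = m g cos θ + P sin θ = 25×9.8×cos 17° + 109×sin 17° = 266.2 N.
Along the incline, the net driving force (taking up-slope positive) is P cos θ − m g sin θ = 104.2 − 71.63 = 32.61 N, so equilibrium requires friction f = -32.61 N (down-slope).
The limit of static friction is μ_s N = 138.4 N.
Since 32.61 N is within the 138.4 N limit, the machine part stays put and friction is exactly 32.6 N.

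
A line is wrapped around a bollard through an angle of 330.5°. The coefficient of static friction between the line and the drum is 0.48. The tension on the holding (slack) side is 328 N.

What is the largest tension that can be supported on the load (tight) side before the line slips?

At impending slip the capstan equation gives T₂/T₁ = e^{μβ} with β in radians.
β = 330.5° × π/180 = 5.768 rad.
e^{μβ} = e^{0.48×5.768} = 15.94.
T₂ = T₁ · e^{μβ} = 328 × 15.94 = 5230 N.

T_max ≈ 5230 N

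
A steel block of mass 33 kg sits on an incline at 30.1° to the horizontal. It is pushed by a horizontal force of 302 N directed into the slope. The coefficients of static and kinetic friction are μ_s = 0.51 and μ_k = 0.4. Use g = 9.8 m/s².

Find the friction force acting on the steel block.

The horizontal push has a component P sin θ into the surface, so N = m g cos θ + P sin θ = 279.8 + 151.5 = 431.2 N.
Parallel to the incline: P cos θ − m g sin θ = 261.3 − 162.2 = 99.09 N; the friction needed to balance this is 99.09 N acting down the slope.
Maximum static friction: μ_s N = 0.51 × 431.2 = 219.9 N.
|f_req| = 99.09 ≤ 219.9 N → the steel block is in equilibrium; friction equals the required value.

f ≈ 99.1 N (down the incline)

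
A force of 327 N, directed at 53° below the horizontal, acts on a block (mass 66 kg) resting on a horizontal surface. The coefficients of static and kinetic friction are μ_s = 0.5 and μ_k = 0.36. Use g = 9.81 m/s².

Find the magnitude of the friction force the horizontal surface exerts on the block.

Vertical equilibrium gives N = m g + P sin α = 908.6 N.
The horizontal driving force is P cos α = 196.8 N, so equilibrium needs friction f = 196.8 N.
μ_s N = 0.5 × 908.6 = 454.3 N.
196.8 ≤ 454.3 N → static; friction equals the required 197 N.

f ≈ 197 N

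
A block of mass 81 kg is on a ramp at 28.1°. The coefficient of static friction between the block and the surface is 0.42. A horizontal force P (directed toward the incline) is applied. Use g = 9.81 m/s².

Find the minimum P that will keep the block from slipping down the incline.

The block tends to slide down (tan θ > μ_s), so at the point of impending slip friction acts up-slope at its limit: f = μ_s N.
Perpendicular to the incline: N = m g cos θ + P sin θ.
Along the incline: P cos θ + μ_s N = m g sin θ, i.e. P cos θ + μ_s (m g cos θ + P sin θ) = m g sin θ.
Solving, P (cos θ + μ_s sin θ) = m g (sin θ − μ_s cos θ), so P = 795×0.1005/1.08 = 74 N.

P_min ≈ 74 N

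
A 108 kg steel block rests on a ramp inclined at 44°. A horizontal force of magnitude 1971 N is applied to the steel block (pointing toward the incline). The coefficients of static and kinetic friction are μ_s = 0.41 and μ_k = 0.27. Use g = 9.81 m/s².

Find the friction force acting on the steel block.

f ≈ 682 N (down the incline)

Resolve perpendicular to the incline: N = m g cos θ + P sin θ = 108×9.81×cos 44° + 1971×sin 44° = 2131 N.
Along the incline, the net driving force (taking up-slope positive) is P cos θ − m g sin θ = 1418 − 736 = 681.8 N, so equilibrium requires friction f = -681.8 N (down-slope).
The limit of static friction is μ_s N = 873.8 N.
|f_req| = 681.8 ≤ 873.8 N → the steel block is in equilibrium; friction equals the required value.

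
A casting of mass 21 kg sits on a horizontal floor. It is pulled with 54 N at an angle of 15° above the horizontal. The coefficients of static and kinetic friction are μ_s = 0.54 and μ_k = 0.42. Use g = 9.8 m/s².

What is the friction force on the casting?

f ≈ 52.2 N

N = m g − P sin α = 205.8 − 54×sin 15° = 191.8 N.
Horizontally, friction must balance P cos α = 52.16 N.
μ_s N = 0.54 × 191.8 = 103.6 N.
52.16 ≤ 103.6 N → static; friction equals the required 52.2 N.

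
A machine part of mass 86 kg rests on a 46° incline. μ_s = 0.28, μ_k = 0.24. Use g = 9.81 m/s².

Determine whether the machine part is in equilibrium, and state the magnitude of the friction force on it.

f ≈ 141 N

N = m g cos θ = 586 N.
Down-slope weight component: m g sin θ = 607 N.
μ_s N = 164 N.
607 > 164 N, so it slides; kinetic friction f = μ_k N = 0.24×586 = 141 N.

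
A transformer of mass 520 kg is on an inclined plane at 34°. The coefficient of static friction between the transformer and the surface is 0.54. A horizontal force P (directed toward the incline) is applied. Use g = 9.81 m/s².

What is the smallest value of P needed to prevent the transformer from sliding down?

The transformer tends to slide down (tan θ > μ_s), so at the point of impending slip friction acts up-slope at its limit: f = μ_s N.
Perpendicular to the incline: N = m g cos θ + P sin θ.
Along the incline: P cos θ + μ_s N = m g sin θ, i.e. P cos θ + μ_s (m g cos θ + P sin θ) = m g sin θ.
Solving, P (cos θ + μ_s sin θ) = m g (sin θ − μ_s cos θ), so P = 5100×0.1115/1.131 = 503 N.

P_min ≈ 503 N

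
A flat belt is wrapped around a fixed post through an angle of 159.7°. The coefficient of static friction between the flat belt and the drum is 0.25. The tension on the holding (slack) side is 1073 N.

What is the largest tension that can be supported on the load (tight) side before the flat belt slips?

At impending slip the capstan equation gives T₂/T₁ = e^{μβ} with β in radians.
β = 159.7° × π/180 = 2.787 rad.
e^{μβ} = e^{0.25×2.787} = 2.007.
T₂ = T₁ · e^{μβ} = 1073 × 2.007 = 2150 N.

T_max ≈ 2150 N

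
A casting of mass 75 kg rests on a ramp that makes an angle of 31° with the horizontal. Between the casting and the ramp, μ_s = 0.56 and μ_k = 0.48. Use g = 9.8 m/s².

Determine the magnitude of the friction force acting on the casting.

f ≈ 302 N (up the incline)

Perpendicular to the surface, N = m g cos θ = 75·9.8·cos 31° = 630 N.
Along the slope the weight component is m g sin θ = 378.6 N; friction must supply exactly this, acting up-slope.
The static-friction ceiling is μ_s N = 0.56 × 630 = 352.8 N.
Since |378.6| > 352.8 N, static friction cannot hold it; the casting slides down the incline and kinetic friction applies: f = μ_k N = 0.48 × 630 = 302 N.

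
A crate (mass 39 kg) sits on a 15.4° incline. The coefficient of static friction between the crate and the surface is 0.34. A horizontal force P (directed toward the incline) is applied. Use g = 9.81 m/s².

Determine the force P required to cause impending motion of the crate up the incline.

At impending motion up the slope, friction acts down-slope at its limit: f = μ_s N.
Perpendicular to the incline: N = m g cos θ + P sin θ.
Along the incline: P cos θ = m g sin θ + μ_s N = m g sin θ + μ_s (m g cos θ + P sin θ).
Solving, P (cos θ − μ_s sin θ) = m g (sin θ + μ_s cos θ), so P = 39×9.81×(sin 15.4° + 0.34 cos 15.4°)/(cos 15.4° − 0.34 sin 15.4°) = 383×0.5933/0.8738 = 260 N.

P ≈ 260 N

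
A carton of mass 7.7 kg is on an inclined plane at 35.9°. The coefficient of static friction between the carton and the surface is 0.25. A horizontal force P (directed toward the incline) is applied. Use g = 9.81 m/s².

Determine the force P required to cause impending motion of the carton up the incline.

P ≈ 89.8 N

At impending motion up the slope, friction acts down-slope at its limit: f = μ_s N.
Perpendicular to the incline: N = m g cos θ + P sin θ.
Along the incline: P cos θ = m g sin θ + μ_s N = m g sin θ + μ_s (m g cos θ + P sin θ).
Solving, P (cos θ − μ_s sin θ) = m g (sin θ + μ_s cos θ), so P = 7.7×9.81×(sin 35.9° + 0.25 cos 35.9°)/(cos 35.9° − 0.25 sin 35.9°) = 75.5×0.7889/0.6634 = 89.8 N.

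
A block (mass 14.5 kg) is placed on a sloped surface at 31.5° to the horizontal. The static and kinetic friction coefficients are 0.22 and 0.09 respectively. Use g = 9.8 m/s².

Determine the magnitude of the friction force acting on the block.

Normal force: N = m g cos θ = 14.5 × 9.8 × cos 31.5° = 121.2 N.
Along the slope the weight component is m g sin θ = 74.25 N; friction must supply exactly this, acting up-slope.
Maximum static friction available: μ_s N = 0.22 × 121.2 = 26.66 N.
|74.25| exceeds 26.66 N, so the block slips down-slope; friction is kinetic, f = μ_k N = 0.09×121.2 = 10.9 N.

f ≈ 10.9 N (up the incline)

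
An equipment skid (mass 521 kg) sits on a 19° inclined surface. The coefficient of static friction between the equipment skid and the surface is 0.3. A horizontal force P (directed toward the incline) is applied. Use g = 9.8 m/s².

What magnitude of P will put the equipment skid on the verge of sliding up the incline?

At impending motion up the slope, friction acts down-slope at its limit: f = μ_s N.
Perpendicular to the incline: N = m g cos θ + P sin θ.
Along the incline: P cos θ = m g sin θ + μ_s N = m g sin θ + μ_s (m g cos θ + P sin θ).
Solving, P (cos θ − μ_s sin θ) = m g (sin θ + μ_s cos θ), so P = 521×9.8×(sin 19° + 0.3 cos 19°)/(cos 19° − 0.3 sin 19°) = 5110×0.6092/0.8478 = 3670 N.

P ≈ 3670 N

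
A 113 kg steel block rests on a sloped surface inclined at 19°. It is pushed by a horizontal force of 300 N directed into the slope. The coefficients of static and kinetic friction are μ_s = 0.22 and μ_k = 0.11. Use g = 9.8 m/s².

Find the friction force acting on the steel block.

Resolve perpendicular to the incline: N = m g cos θ + P sin θ = 113×9.8×cos 19° + 300×sin 19° = 1145 N.
Along the incline, the net driving force (taking up-slope positive) is P cos θ − m g sin θ = 283.7 − 360.5 = -76.88 N, so equilibrium requires friction f = 76.88 N (up-slope).
The limit of static friction is μ_s N = 251.8 N.
|f_req| = 76.88 ≤ 251.8 N → the steel block is in equilibrium; friction equals the required value.

f ≈ 76.9 N (up the incline)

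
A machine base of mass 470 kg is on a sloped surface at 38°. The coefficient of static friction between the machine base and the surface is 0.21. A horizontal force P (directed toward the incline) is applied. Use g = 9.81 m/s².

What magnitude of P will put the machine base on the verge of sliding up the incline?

P ≈ 5470 N

At impending motion up the slope, friction acts down-slope at its limit: f = μ_s N.
Perpendicular to the incline: N = m g cos θ + P sin θ.
Along the incline: P cos θ = m g sin θ + μ_s N = m g sin θ + μ_s (m g cos θ + P sin θ).
Solving, P (cos θ − μ_s sin θ) = m g (sin θ + μ_s cos θ), so P = 470×9.81×(sin 38° + 0.21 cos 38°)/(cos 38° − 0.21 sin 38°) = 4610×0.7811/0.6587 = 5470 N.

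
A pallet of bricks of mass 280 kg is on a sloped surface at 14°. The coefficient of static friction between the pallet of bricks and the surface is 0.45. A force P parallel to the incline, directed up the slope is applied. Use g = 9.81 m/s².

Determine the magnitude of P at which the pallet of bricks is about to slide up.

At impending motion up the slope, friction acts down-slope at its limit: f = μ_s N.
P is parallel to the surface, so N = m g cos θ = 2670 N.
Along the incline: P = m g sin θ + μ_s N = 665 + 0.45×2670 = 1860 N.

P ≈ 1860 N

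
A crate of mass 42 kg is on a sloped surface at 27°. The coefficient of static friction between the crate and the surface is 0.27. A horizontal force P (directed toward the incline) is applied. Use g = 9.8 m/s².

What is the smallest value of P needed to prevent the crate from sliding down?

The crate tends to slide down (tan θ > μ_s), so at the point of impending slip friction acts up-slope at its limit: f = μ_s N.
Perpendicular to the incline: N = m g cos θ + P sin θ.
Along the incline: P cos θ + μ_s N = m g sin θ, i.e. P cos θ + μ_s (m g cos θ + P sin θ) = m g sin θ.
Solving, P (cos θ + μ_s sin θ) = m g (sin θ − μ_s cos θ), so P = 412×0.2134/1.014 = 86.7 N.

P_min ≈ 86.7 N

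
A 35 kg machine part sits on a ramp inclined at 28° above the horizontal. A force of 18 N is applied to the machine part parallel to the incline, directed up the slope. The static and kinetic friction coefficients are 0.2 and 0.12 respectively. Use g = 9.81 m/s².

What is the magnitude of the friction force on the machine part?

Normal force: N = m g cos θ = 35 × 9.81 × cos 28° = 303.2 N.
Parallel to the incline, ΣF = 0 gives f = m g sin θ − P = 161.2 − 18 = 143.2 N (up-slope positive).
Static friction can supply at most μ_s N = 60.63 N.
|143.2| exceeds 60.63 N, so the machine part slips down-slope; friction is kinetic, f = μ_k N = 0.12×303.2 = 36.4 N.

f ≈ 36.4 N (up the incline)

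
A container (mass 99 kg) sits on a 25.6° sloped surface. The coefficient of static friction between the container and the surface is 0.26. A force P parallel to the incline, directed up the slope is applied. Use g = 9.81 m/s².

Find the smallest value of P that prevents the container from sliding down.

P_min ≈ 192 N

The container tends to slide down (tan θ > μ_s), so at the point of impending slip friction acts up-slope at its limit: f = μ_s N.
P is parallel to the surface, so N = m g cos θ = 876 N.
Along the incline: P + μ_s N = m g sin θ, so P = 420 − 0.26×876 = 192 N.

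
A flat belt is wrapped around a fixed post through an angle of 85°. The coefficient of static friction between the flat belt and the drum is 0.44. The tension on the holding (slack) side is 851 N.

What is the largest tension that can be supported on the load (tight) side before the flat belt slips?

At impending slip the capstan equation gives T₂/T₁ = e^{μβ} with β in radians.
β = 85° × π/180 = 1.484 rad.
e^{μβ} = e^{0.44×1.484} = 1.921.
T₂ = T₁ · e^{μβ} = 851 × 1.921 = 1630 N.

T_max ≈ 1630 N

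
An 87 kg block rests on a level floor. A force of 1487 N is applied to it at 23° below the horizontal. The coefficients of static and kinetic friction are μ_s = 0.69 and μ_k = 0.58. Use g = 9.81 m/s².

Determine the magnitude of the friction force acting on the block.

f ≈ 832 N

N = m g + P sin α = 853.5 + 1487×sin 23° = 1434 N.
For equilibrium, f = P cos α = 1487×cos 23° = 1369 N.
μ_s N = 0.69 × 1434 = 989.8 N.
The required friction exceeds μ_s N, so the block moves and f = μ_k N = 832 N.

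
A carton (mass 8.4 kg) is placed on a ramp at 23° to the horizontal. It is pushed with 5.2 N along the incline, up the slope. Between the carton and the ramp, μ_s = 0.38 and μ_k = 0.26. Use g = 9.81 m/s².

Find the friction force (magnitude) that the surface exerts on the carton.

Perpendicular to the surface, N = m g cos θ = 8.4·9.81·cos 23° = 75.85 N.
Parallel to the incline, ΣF = 0 gives f = m g sin θ − P = 32.2 − 5.2 = 27 N (up-slope positive).
Static friction can supply at most μ_s N = 28.82 N.
Since |27| ≤ 28.82 N, static friction is sufficient; f equals the required value, not μ_s N.

f ≈ 27 N (up the incline)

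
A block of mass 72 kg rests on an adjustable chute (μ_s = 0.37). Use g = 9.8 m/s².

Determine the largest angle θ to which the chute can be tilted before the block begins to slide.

At the slip threshold, m g sin θ = μ_s · m g cos θ, so tan θ = μ_s.
θ_max = arctan(0.37) = 20.3°.

θ_max ≈ 20.3°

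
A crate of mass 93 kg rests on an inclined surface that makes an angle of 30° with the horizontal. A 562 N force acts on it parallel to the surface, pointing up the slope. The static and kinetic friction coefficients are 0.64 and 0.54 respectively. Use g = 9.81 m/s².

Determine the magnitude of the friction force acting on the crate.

f ≈ 106 N (down the incline)

Normal force: N = m g cos θ = 93 × 9.81 × cos 30° = 790.1 N.
The friction needed for equilibrium is m g sin θ − P = 456.2 − 562 = -105.8 N, measured positive up-slope.
Maximum static friction available: μ_s N = 0.64 × 790.1 = 505.7 N.
Since |-105.8| ≤ 505.7 N, the crate remains in static equilibrium and friction takes exactly the required value.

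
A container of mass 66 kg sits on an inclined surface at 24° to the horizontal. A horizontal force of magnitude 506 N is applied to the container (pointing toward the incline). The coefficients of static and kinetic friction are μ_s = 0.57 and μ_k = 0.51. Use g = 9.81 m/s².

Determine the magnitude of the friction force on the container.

f ≈ 199 N (down the incline)

Resolve perpendicular to the incline: N = m g cos θ + P sin θ = 66×9.81×cos 24° + 506×sin 24° = 797.3 N.
Parallel to the incline: P cos θ − m g sin θ = 462.3 − 263.3 = 198.9 N; the friction needed to balance this is 198.9 N acting down the slope.
The limit of static friction is μ_s N = 454.5 N.
Since 198.9 N is within the 454.5 N limit, the container stays put and friction is exactly 199 N.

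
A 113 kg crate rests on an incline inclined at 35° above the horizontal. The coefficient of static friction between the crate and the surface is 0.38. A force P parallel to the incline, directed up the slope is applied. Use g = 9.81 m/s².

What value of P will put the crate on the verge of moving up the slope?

At impending motion up the slope, friction acts down-slope at its limit: f = μ_s N.
P is parallel to the surface, so N = m g cos θ = 908 N.
Along the incline: P = m g sin θ + μ_s N = 636 + 0.38×908 = 981 N.

P ≈ 981 N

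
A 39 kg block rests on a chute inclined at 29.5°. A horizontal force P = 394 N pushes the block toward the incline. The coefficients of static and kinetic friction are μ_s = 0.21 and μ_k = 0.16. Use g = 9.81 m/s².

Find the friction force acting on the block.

f ≈ 84.3 N (down the incline)

The horizontal push has a component P sin θ into the surface, so N = m g cos θ + P sin θ = 333 + 194 = 527 N.
Along the incline, the net driving force (taking up-slope positive) is P cos θ − m g sin θ = 342.9 − 188.4 = 154.5 N, so equilibrium requires friction f = -154.5 N (down-slope).
The limit of static friction is μ_s N = 110.7 N.
|f_req| = 154.5 > 110.7 N → the block slides up the incline; f = μ_k N = 0.16 × 527 = 84.3 N.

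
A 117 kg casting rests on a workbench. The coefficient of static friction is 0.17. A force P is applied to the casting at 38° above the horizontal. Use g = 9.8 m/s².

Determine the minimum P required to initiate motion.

N = m g − P sin α (the pull lifts the casting).
At impending slip, P cos α = μ_s N = μ_s (m g − P sin α).
Solving: P (cos α + μ_s sin α) = μ_s m g → P = 0.17×1150/(cos 38° + 0.17 sin 38°) = 195/0.8927 = 218 N.

P ≈ 218 N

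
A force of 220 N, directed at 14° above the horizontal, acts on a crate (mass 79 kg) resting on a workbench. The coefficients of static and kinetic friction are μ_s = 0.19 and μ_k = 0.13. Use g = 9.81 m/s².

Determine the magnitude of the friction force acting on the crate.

N = m g − P sin α = 775 − 220×sin 14° = 721.8 N.
The horizontal driving force is P cos α = 213.5 N, so equilibrium needs friction f = 213.5 N.
μ_s N = 0.19 × 721.8 = 137.1 N.
213.5 > 137.1 N → the crate slides; f = μ_k N = 0.13×721.8 = 93.8 N.

f ≈ 93.8 N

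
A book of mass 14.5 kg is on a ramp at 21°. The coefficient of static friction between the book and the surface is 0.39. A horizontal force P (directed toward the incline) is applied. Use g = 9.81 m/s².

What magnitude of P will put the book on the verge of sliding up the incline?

P ≈ 129 N

At impending motion up the slope, friction acts down-slope at its limit: f = μ_s N.
Perpendicular to the incline: N = m g cos θ + P sin θ.
Along the incline: P cos θ = m g sin θ + μ_s N = m g sin θ + μ_s (m g cos θ + P sin θ).
Solving, P (cos θ − μ_s sin θ) = m g (sin θ + μ_s cos θ), so P = 14.5×9.81×(sin 21° + 0.39 cos 21°)/(cos 21° − 0.39 sin 21°) = 142×0.7225/0.7938 = 129 N.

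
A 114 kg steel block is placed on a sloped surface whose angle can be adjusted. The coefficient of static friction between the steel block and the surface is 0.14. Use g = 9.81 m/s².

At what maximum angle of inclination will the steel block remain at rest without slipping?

At the slip threshold, m g sin θ = μ_s · m g cos θ, so tan θ = μ_s.
θ_max = arctan(0.14) = 7.97°.

θ_max ≈ 7.97°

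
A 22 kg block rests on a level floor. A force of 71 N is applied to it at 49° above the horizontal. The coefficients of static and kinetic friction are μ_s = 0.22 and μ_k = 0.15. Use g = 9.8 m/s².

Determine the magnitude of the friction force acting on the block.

f ≈ 24.3 N

Vertical equilibrium gives N = m g − P sin α = 162 N.
The horizontal driving force is P cos α = 46.58 N, so equilibrium needs friction f = 46.58 N.
The static-friction limit is μ_s N = 35.64 N.
The required friction exceeds μ_s N, so the block moves and f = μ_k N = 24.3 N.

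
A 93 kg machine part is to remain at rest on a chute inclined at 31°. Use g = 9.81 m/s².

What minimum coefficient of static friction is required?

At the slip threshold m g sin θ = μ_s m g cos θ, so μ_s,min = tan θ.
μ_s,min = tan 31° = 0.601.

μ_s,min ≈ 0.601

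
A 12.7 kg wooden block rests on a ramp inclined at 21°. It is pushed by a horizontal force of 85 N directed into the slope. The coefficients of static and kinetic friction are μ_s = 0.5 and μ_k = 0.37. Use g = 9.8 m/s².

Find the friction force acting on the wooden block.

Normal direction: N = m g cos θ + P sin θ = 146.7 N.
Along the incline, the net driving force (taking up-slope positive) is P cos θ − m g sin θ = 79.35 − 44.6 = 34.75 N, so equilibrium requires friction f = -34.75 N (down-slope).
The limit of static friction is μ_s N = 73.33 N.
|f_req| = 34.75 ≤ 73.33 N → the wooden block is in equilibrium; friction equals the required value.

f ≈ 34.8 N (down the incline)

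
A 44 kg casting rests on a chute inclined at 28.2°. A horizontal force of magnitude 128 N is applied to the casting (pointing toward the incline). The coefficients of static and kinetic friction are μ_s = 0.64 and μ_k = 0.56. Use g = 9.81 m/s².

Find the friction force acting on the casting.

Normal direction: N = m g cos θ + P sin θ = 440.9 N.
Parallel to the incline: P cos θ − m g sin θ = 112.8 − 204 = -91.16 N; the friction needed to balance this is 91.16 N acting up the slope.
The limit of static friction is μ_s N = 282.2 N.
Since 91.16 N is within the 282.2 N limit, the casting stays put and friction is exactly 91.2 N.

f ≈ 91.2 N (up the incline)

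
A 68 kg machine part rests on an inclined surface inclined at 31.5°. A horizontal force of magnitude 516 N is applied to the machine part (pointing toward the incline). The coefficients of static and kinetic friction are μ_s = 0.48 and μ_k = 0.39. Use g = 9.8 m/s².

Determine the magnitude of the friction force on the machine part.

f ≈ 91.8 N (down the incline)

Normal direction: N = m g cos θ + P sin θ = 837.8 N.
Parallel to the incline: P cos θ − m g sin θ = 440 − 348.2 = 91.77 N; the friction needed to balance this is 91.77 N acting down the slope.
The limit of static friction is μ_s N = 402.1 N.
Since 91.77 N is within the 402.1 N limit, the machine part stays put and friction is exactly 91.8 N.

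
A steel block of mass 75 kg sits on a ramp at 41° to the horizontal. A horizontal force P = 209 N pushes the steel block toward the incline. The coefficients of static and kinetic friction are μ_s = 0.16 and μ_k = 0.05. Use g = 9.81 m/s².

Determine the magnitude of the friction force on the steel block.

The horizontal push has a component P sin θ into the surface, so N = m g cos θ + P sin θ = 555.3 + 137.1 = 692.4 N.
Along the incline, the net driving force (taking up-slope positive) is P cos θ − m g sin θ = 157.7 − 482.7 = -325 N, so equilibrium requires friction f = 325 N (up-slope).
Maximum static friction: μ_s N = 0.16 × 692.4 = 110.8 N.
|f_req| = 325 > 110.8 N → the steel block slides down the incline; f = μ_k N = 0.05 × 692.4 = 34.6 N.

f ≈ 34.6 N (up the incline)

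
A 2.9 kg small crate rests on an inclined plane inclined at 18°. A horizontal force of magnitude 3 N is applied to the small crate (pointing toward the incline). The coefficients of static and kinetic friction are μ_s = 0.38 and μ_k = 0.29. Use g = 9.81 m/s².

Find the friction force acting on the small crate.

Normal direction: N = m g cos θ + P sin θ = 27.98 N.
Along the incline, the net driving force (taking up-slope positive) is P cos θ − m g sin θ = 2.853 − 8.791 = -5.938 N, so equilibrium requires friction f = 5.938 N (up-slope).
Maximum static friction: μ_s N = 0.38 × 27.98 = 10.63 N.
Since 5.938 N is within the 10.63 N limit, the small crate stays put and friction is exactly 5.94 N.

f ≈ 5.94 N (up the incline)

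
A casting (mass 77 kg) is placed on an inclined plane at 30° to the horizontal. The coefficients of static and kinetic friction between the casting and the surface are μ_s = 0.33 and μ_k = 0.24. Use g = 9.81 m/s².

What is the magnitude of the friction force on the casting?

Normal force: N = m g cos θ = 77 × 9.81 × cos 30° = 654.2 N.
For equilibrium along the incline, friction must balance the weight component: f = m g sin θ = 377.7 N up the slope.
Maximum static friction available: μ_s N = 0.33 × 654.2 = 215.9 N.
|377.7| exceeds 215.9 N, so the casting slips down-slope; friction is kinetic, f = μ_k N = 0.24×654.2 = 157 N.

f ≈ 157 N (up the incline)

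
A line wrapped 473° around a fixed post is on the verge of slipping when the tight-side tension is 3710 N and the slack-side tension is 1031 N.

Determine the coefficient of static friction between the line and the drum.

T₂/T₁ = e^{μβ} → μ = ln(T₂/T₁)/β.
β = 473° = 8.255 rad.
μ = ln(3710/1031)/8.255 = ln(3.598)/8.255 = 0.155.

μ ≈ 0.155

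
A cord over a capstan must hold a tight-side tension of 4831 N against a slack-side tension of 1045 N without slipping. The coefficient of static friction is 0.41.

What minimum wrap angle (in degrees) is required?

T₂/T₁ = e^{μβ} → β = ln(T₂/T₁)/μ.
β = ln(4831/1045)/0.41 = 1.531/0.41 = 3.734 rad.
In degrees: β = 3.734 × 180/π = 214°.

β_min ≈ 214°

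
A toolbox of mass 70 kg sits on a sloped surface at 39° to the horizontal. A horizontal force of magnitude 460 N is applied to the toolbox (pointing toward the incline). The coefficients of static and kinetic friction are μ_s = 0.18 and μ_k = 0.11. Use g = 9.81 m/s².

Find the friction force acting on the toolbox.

f ≈ 74.7 N (up the incline)

Normal direction: N = m g cos θ + P sin θ = 823.2 N.
Parallel to the incline: P cos θ − m g sin θ = 357.5 − 432.2 = -74.67 N; the friction needed to balance this is 74.67 N acting up the slope.
Maximum static friction: μ_s N = 0.18 × 823.2 = 148.2 N.
Since 74.67 N is within the 148.2 N limit, the toolbox stays put and friction is exactly 74.7 N.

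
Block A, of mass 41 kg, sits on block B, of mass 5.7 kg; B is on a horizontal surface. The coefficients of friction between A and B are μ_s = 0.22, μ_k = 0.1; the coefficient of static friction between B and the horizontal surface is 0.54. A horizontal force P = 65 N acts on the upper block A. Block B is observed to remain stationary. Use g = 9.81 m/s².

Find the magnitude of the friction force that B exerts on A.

The normal force B exerts on A is simply A's weight, N₁ = 402.2 N.
So the A–B interface can sustain at most μ_s N₁ = 88.49 N of static friction.
P = 65 N is within that limit, so A and B move together (both at rest); the A–B friction is simply f₁ = P = 65 N.
B experiences an equal 65 N forward from A (third law). B is in equilibrium, so the floor supplies f₂ = 65 N of static friction (limit μ_s(m_A+m_B)g = 247.4 N, not exceeded).

f ≈ 65 N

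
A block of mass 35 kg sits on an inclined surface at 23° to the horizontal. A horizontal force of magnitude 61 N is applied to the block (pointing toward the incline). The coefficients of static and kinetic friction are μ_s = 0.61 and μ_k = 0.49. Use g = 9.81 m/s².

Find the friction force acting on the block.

Resolve perpendicular to the incline: N = m g cos θ + P sin θ = 35×9.81×cos 23° + 61×sin 23° = 339.9 N.
Parallel to the incline: P cos θ − m g sin θ = 56.15 − 134.2 = -78.01 N; the friction needed to balance this is 78.01 N acting up the slope.
The limit of static friction is μ_s N = 207.3 N.
|f_req| = 78.01 ≤ 207.3 N → the block is in equilibrium; friction equals the required value.

f ≈ 78 N (up the incline)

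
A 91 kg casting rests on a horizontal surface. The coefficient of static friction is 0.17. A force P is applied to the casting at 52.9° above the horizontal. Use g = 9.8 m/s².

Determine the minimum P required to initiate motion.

P ≈ 205 N

N = m g − P sin α (the pull lifts the casting).
At impending slip, P cos α = μ_s N = μ_s (m g − P sin α).
Solving: P (cos α + μ_s sin α) = μ_s m g → P = 0.17×892/(cos 52.9° + 0.17 sin 52.9°) = 152/0.7388 = 205 N.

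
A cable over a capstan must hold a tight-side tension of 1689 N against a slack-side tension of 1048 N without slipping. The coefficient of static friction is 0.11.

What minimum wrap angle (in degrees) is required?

T₂/T₁ = e^{μβ} → β = ln(T₂/T₁)/μ.
β = ln(1689/1048)/0.11 = 0.4773/0.11 = 4.339 rad.
In degrees: β = 4.339 × 180/π = 249°.

β_min ≈ 249°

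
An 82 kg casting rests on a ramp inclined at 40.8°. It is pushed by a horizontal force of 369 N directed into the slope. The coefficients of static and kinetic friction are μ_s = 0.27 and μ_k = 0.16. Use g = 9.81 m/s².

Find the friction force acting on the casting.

Normal direction: N = m g cos θ + P sin θ = 850.1 N.
Parallel to the incline: P cos θ − m g sin θ = 279.3 − 525.6 = -246.3 N; the friction needed to balance this is 246.3 N acting up the slope.
Maximum static friction: μ_s N = 0.27 × 850.1 = 229.5 N.
The required 246.3 N exceeds the static limit, so the casting slides down-slope and f = μ_k N = 0.16×850.1 = 136 N.

f ≈ 136 N (up the incline)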